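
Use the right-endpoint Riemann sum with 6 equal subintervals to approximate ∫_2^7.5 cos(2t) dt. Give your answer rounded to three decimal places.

Δt = (7.5 − 2)/6 = 11/12.
Right endpoints: 35/12, 23/6, 4.75, 17/3, 79/12, 7.5.
f(35/12) ≈ 0.901, f(23/6) ≈ 0.186, f(4.75) ≈ -0.997, f(17/3) ≈ 0.331, f(79/12) ≈ 0.825, f(7.5) ≈ -0.760.
Sum = Δt · [f(35/12) + f(23/6) + f(4.75) + ...].
Sum ≈ 0.446.

0.446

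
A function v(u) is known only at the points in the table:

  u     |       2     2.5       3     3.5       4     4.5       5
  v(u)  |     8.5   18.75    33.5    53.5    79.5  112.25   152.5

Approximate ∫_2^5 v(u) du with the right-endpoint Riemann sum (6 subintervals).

225

Δu = 0.5.
Sum = 0.5·[18.75 + 33.5 + 53.5 + 79.5 + 112.25 + 152.5] = 225.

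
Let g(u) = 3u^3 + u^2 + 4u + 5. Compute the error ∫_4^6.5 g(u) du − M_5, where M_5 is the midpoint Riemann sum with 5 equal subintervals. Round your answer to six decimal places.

2.513021

Exact integral: ∫_4^6.5 g(u) du ≈ 1282.00520833.
M_5 = 1279.4921875.
Error ≈ 1282.00520833 − 1279.4921875 ≈ 2.513021.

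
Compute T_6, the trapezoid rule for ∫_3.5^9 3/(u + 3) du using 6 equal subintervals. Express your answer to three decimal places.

1.843

Δu = (9 − 3.5)/6 = 11/12.
f(3.5) = 6/13, f(53/12) = 36/89, f(16/3) = 0.36, f(6.25) = 12/37, f(43/6) = 18/61, f(97/12) = 36/133, f(9) = 0.25.
T_6 = (Δu/2)·[f(u_0) + 2f(u_1) + ... + 2f(u_{5}) + f(u_6)].
Sum ≈ 1.843.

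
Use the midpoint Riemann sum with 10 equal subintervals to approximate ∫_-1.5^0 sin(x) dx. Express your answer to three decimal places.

-0.930

Δx = (0 − (-1.5))/10 = 0.15.
Midpoints: -1.425, -1.275, -1.125, -0.975, -0.825, -0.675, -0.525, -0.375, -0.225, -0.075.
f(-1.425) ≈ -0.989, f(-1.275) ≈ -0.957, f(-1.125) ≈ -0.902, f(-0.975) ≈ -0.828, f(-0.825) ≈ -0.735, f(-0.675) ≈ -0.625, f(-0.525) ≈ -0.501, f(-0.375) ≈ -0.366, f(-0.225) ≈ -0.223, f(-0.075) ≈ -0.075.
Sum = Δx · [f(-1.425) + f(-1.275) + f(-1.125) + ...].
Sum ≈ -0.930.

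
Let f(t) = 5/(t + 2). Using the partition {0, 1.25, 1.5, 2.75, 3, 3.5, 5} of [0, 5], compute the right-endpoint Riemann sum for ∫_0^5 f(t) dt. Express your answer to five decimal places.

Subinterval widths: 1.25, 0.25, 1.25, 0.25, 0.5, 1.5.
Right endpoints: 1.25, 1.5, 2.75, 3, 3.5, 5.
f(1.25) = 20/13, f(1.5) = 10/7, f(2.75) = 20/19, f(3) = 1, f(3.5) = 10/11, f(5) = 5/7.
Sum = Σ Δt_i · f(t_i).
Sum ≈ 5.37198.

5.37198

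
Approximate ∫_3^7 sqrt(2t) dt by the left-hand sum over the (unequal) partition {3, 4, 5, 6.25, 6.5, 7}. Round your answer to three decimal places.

Subinterval widths: 1, 1, 1.25, 0.25, 0.5.
Left endpoints: 3, 4, 5, 6.25, 6.5.
f(3) ≈ 2.449, f(4) ≈ 2.828, f(5) ≈ 3.162, f(6.25) ≈ 3.536, f(6.5) ≈ 3.606.
Sum = Σ Δt_i · f(t_i).
Sum ≈ 11.917.

11.917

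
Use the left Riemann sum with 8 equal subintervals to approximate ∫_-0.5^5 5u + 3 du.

Δu = (5 − (-0.5))/8 = 0.6875.
Left endpoints: -0.5, 0.1875, 0.875, 1.5625, 2.25, 2.9375, 3.625, 4.3125.
f(-0.5) = 0.5, f(0.1875) = 3.9375, f(0.875) = 7.375, f(1.5625) = 10.8125, f(2.25) = 14.25, f(2.9375) = 17.6875, f(3.625) = 21.125, f(4.3125) = 24.5625.
Sum = Δu · [f(-0.5) + f(0.1875) + f(0.875) + ...].
Sum = 68.921875.

68.921875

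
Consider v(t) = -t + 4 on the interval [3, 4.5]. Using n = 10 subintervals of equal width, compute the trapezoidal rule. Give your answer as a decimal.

0.375

Δt = (4.5 − 3)/10 = 0.15.
v(3) = 1, v(3.15) = 0.85, v(3.3) = 0.7, v(3.45) = 0.55, v(3.6) = 0.4, v(3.75) = 0.25, v(3.9) = 0.1, v(4.05) = -0.05, v(4.2) = -0.2, v(4.35) = -0.35, v(4.5) = -0.5.
T_10 = (Δt/2)·[v(t_0) + 2v(t_1) + ... + 2v(t_{9}) + v(t_10)].
Sum = 0.375.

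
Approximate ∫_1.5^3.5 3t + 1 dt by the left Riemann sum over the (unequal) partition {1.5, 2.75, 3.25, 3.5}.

Subinterval widths: 1.25, 0.5, 0.25.
Left endpoints: 1.5, 2.75, 3.25.
f(1.5) = 5.5, f(2.75) = 9.25, f(3.25) = 10.75.
Sum = Σ Δt_i · f(t_i).
Sum = 14.1875.

14.1875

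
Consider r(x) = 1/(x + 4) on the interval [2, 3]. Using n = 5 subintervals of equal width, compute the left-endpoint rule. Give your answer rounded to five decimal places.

0.15656

Δx = (3 − 2)/5 = 0.2.
Left endpoints: 2, 2.2, 2.4, 2.6, 2.8.
r(2) = 1/6, r(2.2) = 5/31, r(2.4) = 0.15625, r(2.6) = 5/33, r(2.8) = 5/34.
Sum = Δx · [r(2) + r(2.2) + r(2.4) + r(2.6) + r(2.8)].
Sum ≈ 0.15656.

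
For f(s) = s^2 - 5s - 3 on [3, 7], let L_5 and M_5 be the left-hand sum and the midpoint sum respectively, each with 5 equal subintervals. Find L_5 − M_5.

L_5 = -14.24.
M_5 = -6.88.
L_5 − M_5 = -7.36.

-7.36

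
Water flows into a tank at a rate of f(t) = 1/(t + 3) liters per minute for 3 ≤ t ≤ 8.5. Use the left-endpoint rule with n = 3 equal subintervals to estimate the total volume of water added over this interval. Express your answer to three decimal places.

Δt = (8.5 − 3)/3 = 11/6.
Left endpoints: 3, 29/6, 20/3.
f(3) = 1/6, f(29/6) = 6/47, f(20/3) = 3/29.
Sum = Δt · [f(3) + f(29/6) + f(20/3)].
Sum ≈ 0.729.

0.729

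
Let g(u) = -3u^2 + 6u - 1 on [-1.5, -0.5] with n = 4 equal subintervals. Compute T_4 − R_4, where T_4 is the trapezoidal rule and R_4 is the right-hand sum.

T_4 = -10.28125.
R_4 = -8.78125.
T_4 − R_4 = -1.5.

-1.5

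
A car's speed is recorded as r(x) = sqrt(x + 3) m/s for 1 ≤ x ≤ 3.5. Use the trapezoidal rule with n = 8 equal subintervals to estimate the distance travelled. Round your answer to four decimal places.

Δx = (3.5 − 1)/8 = 0.3125.
r(1) ≈ 2.0000, r(1.3125) ≈ 2.0767, r(1.625) ≈ 2.1506, r(1.9375) ≈ 2.2220, r(2.25) ≈ 2.2913, r(2.5625) ≈ 2.3585, r(2.875) ≈ 2.4238, r(3.1875) ≈ 2.4875, r(3.5) ≈ 2.5495.
T_8 = (Δx/2)·[r(x_0) + 2r(x_1) + ... + 2r(x_{7}) + r(x_8)].
Sum ≈ 5.7141.

5.7141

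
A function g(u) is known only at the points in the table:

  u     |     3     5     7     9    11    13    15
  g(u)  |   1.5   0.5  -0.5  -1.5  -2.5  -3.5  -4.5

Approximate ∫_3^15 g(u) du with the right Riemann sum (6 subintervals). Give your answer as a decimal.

Δu = 2.
Sum = 2·[0.5 + (-0.5) + (-1.5) + (-2.5) + (-3.5) + (-4.5)] = -24.

-24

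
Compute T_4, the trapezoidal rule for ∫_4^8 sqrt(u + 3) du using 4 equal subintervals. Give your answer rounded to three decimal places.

11.972

Δu = (8 − 4)/4 = 1.
f(4) ≈ 2.646, f(5) ≈ 2.828, f(6) ≈ 3.000, f(7) ≈ 3.162, f(8) ≈ 3.317.
T_4 = (Δu/2)·[f(u_0) + 2f(u_1) + 2f(u_2) + 2f(u_3) + f(u_4)].
Sum ≈ 11.972.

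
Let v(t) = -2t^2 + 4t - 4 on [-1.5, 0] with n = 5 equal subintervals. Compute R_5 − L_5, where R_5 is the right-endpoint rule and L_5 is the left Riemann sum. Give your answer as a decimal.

3.15

R_5 = -11.22.
L_5 = -14.37.
R_5 − L_5 = 3.15.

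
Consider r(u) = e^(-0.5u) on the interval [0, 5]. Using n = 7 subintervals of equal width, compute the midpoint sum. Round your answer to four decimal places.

Δu = (5 − 0)/7 = 5/7.
Midpoints: 5/14, 15/14, 25/14, 2.5, 45/14, 55/14, 65/14.
r(5/14) ≈ 0.8365, r(15/14) ≈ 0.5853, r(25/14) ≈ 0.4095, r(2.5) ≈ 0.2865, r(45/14) ≈ 0.2005, r(55/14) ≈ 0.1403, r(65/14) ≈ 0.0981.
Sum = Δu · [r(5/14) + r(15/14) + r(25/14) + ...].
Sum ≈ 1.8261.

1.8261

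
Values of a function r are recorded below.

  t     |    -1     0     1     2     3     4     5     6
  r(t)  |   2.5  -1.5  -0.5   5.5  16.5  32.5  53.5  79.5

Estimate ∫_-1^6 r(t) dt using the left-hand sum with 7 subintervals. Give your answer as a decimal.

Δt = 1.
Sum = 1·[2.5 + (-1.5) + (-0.5) + 5.5 + 16.5 + 32.5 + 53.5] = 108.5.

108.5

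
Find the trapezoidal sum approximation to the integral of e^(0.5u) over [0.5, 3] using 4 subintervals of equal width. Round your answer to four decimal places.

Δu = (3 − 0.5)/4 = 0.625.
f(0.5) ≈ 1.2840, f(1.125) ≈ 1.7551, f(1.75) ≈ 2.3989, f(2.375) ≈ 3.2789, f(3) ≈ 4.4817.
T_4 = (Δu/2)·[f(u_0) + 2f(u_1) + 2f(u_2) + 2f(u_3) + f(u_4)].
Sum ≈ 6.4473.

6.4473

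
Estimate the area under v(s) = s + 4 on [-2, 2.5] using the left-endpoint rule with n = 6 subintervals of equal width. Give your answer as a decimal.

Δs = (2.5 − (-2))/6 = 0.75.
Left endpoints: -2, -1.25, -0.5, 0.25, 1, 1.75.
v(-2) = 2, v(-1.25) = 2.75, v(-0.5) = 3.5, v(0.25) = 4.25, v(1) = 5, v(1.75) = 5.75.
Sum = Δs · [v(-2) + v(-1.25) + v(-0.5) + ...].
Sum = 17.4375.

17.4375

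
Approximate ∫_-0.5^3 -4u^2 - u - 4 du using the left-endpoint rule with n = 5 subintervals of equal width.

-42.21

Δu = (3 − (-0.5))/5 = 0.7.
Left endpoints: -0.5, 0.2, 0.9, 1.6, 2.3.
f(-0.5) = -4.5, f(0.2) = -4.36, f(0.9) = -8.14, f(1.6) = -15.84, f(2.3) = -27.46.
Sum = Δu · [f(-0.5) + f(0.2) + f(0.9) + f(1.6) + f(2.3)].
Sum = -42.21.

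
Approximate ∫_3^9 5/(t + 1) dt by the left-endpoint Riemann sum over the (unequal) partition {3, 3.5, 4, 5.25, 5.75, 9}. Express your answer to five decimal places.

5.23796

Subinterval widths: 0.5, 0.5, 1.25, 0.5, 3.25.
Left endpoints: 3, 3.5, 4, 5.25, 5.75.
f(3) = 1.25, f(3.5) = 10/9, f(4) = 1, f(5.25) = 0.8, f(5.75) = 20/27.
Sum = Σ Δt_i · f(t_i).
Sum ≈ 5.23796.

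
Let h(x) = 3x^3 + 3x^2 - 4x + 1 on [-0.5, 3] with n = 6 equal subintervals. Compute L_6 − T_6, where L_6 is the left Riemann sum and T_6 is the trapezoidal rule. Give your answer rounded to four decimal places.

L_6 ≈ 49.349392.
T_6 ≈ 76.656684.
L_6 − T_6 ≈ -27.3073.

-27.3073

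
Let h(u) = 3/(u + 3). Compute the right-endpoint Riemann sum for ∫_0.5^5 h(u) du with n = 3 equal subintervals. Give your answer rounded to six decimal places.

2.154808

Δu = (5 − 0.5)/3 = 1.5.
Right endpoints: 2, 3.5, 5.
h(2) = 0.6, h(3.5) = 6/13, h(5) = 0.375.
Sum = Δu · [h(2) + h(3.5) + h(5)].
Sum ≈ 2.154808.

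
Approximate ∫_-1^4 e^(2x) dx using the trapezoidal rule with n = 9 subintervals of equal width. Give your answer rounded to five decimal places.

Δx = (4 − (-1))/9 = 5/9.
f(-1) ≈ 0.13534, f(-4/9) ≈ 0.41111, f(1/9) ≈ 1.24885, f(2/3) ≈ 3.79367, f(11/9) ≈ 11.52415, f(16/9) ≈ 35.00726, f(7/3) ≈ 106.34268, f(26/9) ≈ 323.04052, f(31/9) ≈ 981.31047, f(4) ≈ 2980.95799.
T_9 = (Δx/2)·[f(x_0) + 2f(x_1) + ... + 2f(x_{8}) + f(x_9)].
Sum ≈ 1640.68076.

1640.68076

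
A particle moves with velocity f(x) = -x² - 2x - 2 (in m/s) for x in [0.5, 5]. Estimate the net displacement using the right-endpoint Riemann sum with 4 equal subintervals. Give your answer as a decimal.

-95.30859375

Δx = (5 − 0.5)/4 = 1.125.
Right endpoints: 1.625, 2.75, 3.875, 5.
f(1.625) = -7.890625, f(2.75) = -15.0625, f(3.875) = -24.765625, f(5) = -37.
Sum = Δx · [f(1.625) + f(2.75) + f(3.875) + f(5)].
Sum = -95.30859375.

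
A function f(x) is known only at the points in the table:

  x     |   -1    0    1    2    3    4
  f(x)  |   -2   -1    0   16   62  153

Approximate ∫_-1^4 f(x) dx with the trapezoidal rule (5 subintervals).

152.5

Δx = 1.
T_5 = (1/2)·[(-2) + 2·(-1) + 2·0 + 2·16 + 2·62 + 153] = 152.5.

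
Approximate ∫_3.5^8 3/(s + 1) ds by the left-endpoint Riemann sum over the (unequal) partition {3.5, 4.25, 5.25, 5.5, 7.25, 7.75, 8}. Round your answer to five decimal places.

2.26665

Subinterval widths: 0.75, 1, 0.25, 1.75, 0.5, 0.25.
Left endpoints: 3.5, 4.25, 5.25, 5.5, 7.25, 7.75.
f(3.5) = 2/3, f(4.25) = 4/7, f(5.25) = 0.48, f(5.5) = 6/13, f(7.25) = 4/11, f(7.75) = 12/35.
Sum = Σ Δs_i · f(s_i).
Sum ≈ 2.26665.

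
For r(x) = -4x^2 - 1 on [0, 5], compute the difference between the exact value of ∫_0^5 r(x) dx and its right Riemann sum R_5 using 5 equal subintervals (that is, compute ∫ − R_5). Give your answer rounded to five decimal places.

Exact integral: ∫_0^5 r(x) dx ≈ -171.6666667.
R_5 = -225.
Error ≈ -171.6666667 − (-225) ≈ 53.33333.

53.33333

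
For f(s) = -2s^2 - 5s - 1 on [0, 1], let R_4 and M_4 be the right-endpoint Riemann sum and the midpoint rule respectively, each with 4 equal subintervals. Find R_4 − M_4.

R_4 = -5.0625.
M_4 = -4.15625.
R_4 − M_4 = -0.90625.

-0.90625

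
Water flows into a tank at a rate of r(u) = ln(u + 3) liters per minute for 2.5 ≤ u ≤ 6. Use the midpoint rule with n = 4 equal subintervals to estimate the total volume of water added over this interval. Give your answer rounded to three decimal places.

6.901

Δu = (6 − 2.5)/4 = 0.875.
Midpoints: 2.9375, 3.8125, 4.6875, 5.5625.
r(2.9375) ≈ 1.781, r(3.8125) ≈ 1.919, r(4.6875) ≈ 2.040, r(5.5625) ≈ 2.147.
Sum = Δu · [r(2.9375) + r(3.8125) + r(4.6875) + r(5.5625)].
Sum ≈ 6.901.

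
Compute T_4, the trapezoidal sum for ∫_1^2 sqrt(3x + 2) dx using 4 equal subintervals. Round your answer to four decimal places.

2.5431

Δx = (2 − 1)/4 = 0.25.
f(1) ≈ 2.2361, f(1.25) ≈ 2.3979, f(1.5) ≈ 2.5495, f(1.75) ≈ 2.6926, f(2) ≈ 2.8284.
T_4 = (Δx/2)·[f(x_0) + 2f(x_1) + 2f(x_2) + 2f(x_3) + f(x_4)].
Sum ≈ 2.5431.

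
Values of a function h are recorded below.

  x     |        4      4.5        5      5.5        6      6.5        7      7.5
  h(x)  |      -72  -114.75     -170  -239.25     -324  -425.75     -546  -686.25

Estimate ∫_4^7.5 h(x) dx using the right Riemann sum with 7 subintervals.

-1253

Δx = 0.5.
Sum = 0.5·[(-114.75) + (-170) + (-239.25) + (-324) + (-425.75) + (-546) + (-686.25)] = -1253.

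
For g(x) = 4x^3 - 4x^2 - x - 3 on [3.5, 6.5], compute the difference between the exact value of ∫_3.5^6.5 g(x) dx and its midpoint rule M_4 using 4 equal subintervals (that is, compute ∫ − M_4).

Exact integral: ∫_3.5^6.5 g(x) dx = 1302.
M_4 = 1294.125.
Error = 1302 − 1294.125 = 7.875.

7.875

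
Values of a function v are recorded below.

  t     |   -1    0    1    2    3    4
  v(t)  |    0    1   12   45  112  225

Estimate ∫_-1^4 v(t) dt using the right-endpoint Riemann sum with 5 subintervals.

Δt = 1.
Sum = 1·[1 + 12 + 45 + 112 + 225] = 395.

395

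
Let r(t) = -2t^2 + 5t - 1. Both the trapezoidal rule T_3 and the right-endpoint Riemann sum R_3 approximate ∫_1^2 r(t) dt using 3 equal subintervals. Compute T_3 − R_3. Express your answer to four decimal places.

T_3 ≈ 1.796296.
R_3 ≈ 1.629630.
T_3 − R_3 ≈ 0.1667.

0.1667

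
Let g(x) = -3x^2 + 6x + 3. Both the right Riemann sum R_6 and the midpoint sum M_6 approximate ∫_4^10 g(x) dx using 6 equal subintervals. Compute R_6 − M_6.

R_6 = -777.
M_6 = -664.5.
R_6 − M_6 = -112.5.

-112.5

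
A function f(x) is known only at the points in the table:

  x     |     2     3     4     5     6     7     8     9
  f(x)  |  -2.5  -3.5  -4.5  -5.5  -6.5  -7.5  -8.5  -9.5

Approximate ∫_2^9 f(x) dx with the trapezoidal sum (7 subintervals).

-42

Δx = 1.
T_7 = (1/2)·[(-2.5) + 2·(-3.5) + 2·(-4.5) + 2·(-5.5) + 2·(-6.5) + 2·(-7.5) + 2·(-8.5) + (-9.5)] = -42.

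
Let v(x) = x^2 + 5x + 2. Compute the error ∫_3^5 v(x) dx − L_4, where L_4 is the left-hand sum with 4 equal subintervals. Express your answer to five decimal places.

Exact integral: ∫_3^5 v(x) dx ≈ 76.6666667.
L_4 = 70.25.
Error ≈ 76.6666667 − 70.25 ≈ 6.41667.

6.41667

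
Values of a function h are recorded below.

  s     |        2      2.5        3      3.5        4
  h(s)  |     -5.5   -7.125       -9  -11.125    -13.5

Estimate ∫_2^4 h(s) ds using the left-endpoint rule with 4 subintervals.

-16.375

Δs = 0.5.
Sum = 0.5·[(-5.5) + (-7.125) + (-9) + (-11.125)] = -16.375.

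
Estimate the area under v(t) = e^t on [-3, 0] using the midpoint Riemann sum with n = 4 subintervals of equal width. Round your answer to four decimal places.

Δt = (0 − (-3))/4 = 0.75.
Midpoints: -2.625, -1.875, -1.125, -0.375.
v(-2.625) ≈ 0.0724, v(-1.875) ≈ 0.1534, v(-1.125) ≈ 0.3247, v(-0.375) ≈ 0.6873.
Sum = Δt · [v(-2.625) + v(-1.875) + v(-1.125) + v(-0.375)].
Sum ≈ 0.9283.

0.9283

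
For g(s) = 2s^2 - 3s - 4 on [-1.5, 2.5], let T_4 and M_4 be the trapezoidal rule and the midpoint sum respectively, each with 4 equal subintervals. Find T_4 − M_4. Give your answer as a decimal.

2

T_4 = -8.
M_4 = -10.
T_4 − M_4 = 2.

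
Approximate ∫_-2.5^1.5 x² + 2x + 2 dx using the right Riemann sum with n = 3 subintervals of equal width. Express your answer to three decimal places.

Δx = (1.5 − (-2.5))/3 = 4/3.
Right endpoints: -7/6, 1/6, 1.5.
f(-7/6) = 37/36, f(1/6) = 85/36, f(1.5) = 7.25.
Sum = Δx · [f(-7/6) + f(1/6) + f(1.5)].
Sum ≈ 14.185.

14.185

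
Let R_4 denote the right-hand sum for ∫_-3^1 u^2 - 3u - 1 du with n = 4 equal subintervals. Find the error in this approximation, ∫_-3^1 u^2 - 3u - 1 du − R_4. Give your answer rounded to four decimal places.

9.3333

Exact integral: ∫_-3^1 f(u) du ≈ 17.333333.
R_4 = 8.
Error ≈ 17.333333 − 8 ≈ 9.3333.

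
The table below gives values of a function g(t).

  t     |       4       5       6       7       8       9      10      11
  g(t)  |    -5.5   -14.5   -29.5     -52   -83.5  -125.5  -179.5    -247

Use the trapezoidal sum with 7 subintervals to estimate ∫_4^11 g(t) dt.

Δt = 1.
T_7 = (1/2)·[(-5.5) + 2·(-14.5) + 2·(-29.5) + 2·(-52) + 2·(-83.5) + 2·(-125.5) + 2·(-179.5) + (-247)] = -610.75.

-610.75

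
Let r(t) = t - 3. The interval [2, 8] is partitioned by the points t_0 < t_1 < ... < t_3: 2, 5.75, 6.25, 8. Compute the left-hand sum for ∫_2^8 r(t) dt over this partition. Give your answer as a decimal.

3.3125

Subinterval widths: 3.75, 0.5, 1.75.
Left endpoints: 2, 5.75, 6.25.
r(2) = -1, r(5.75) = 2.75, r(6.25) = 3.25.
Sum = Σ Δt_i · r(t_i).
Sum = 3.3125.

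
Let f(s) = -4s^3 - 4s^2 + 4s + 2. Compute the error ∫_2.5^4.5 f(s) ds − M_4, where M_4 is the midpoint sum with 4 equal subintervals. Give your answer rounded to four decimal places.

-1.9167

Exact integral: ∫_2.5^4.5 f(s) ds ≈ -439.666667.
M_4 = -437.75.
Error ≈ -439.666667 − (-437.75) ≈ -1.9167.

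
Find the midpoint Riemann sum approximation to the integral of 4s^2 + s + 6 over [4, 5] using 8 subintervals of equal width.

91.828125

Δs = (5 − 4)/8 = 0.125.
Midpoints: 4.0625, 4.1875, 4.3125, 4.4375, 4.5625, 4.6875, 4.8125, 4.9375.
f(4.0625) = 76.078125, f(4.1875) = 80.328125, f(4.3125) = 84.703125, f(4.4375) = 89.203125, f(4.5625) = 93.828125, f(4.6875) = 98.578125, f(4.8125) = 103.453125, f(4.9375) = 108.453125.
Sum = Δs · [f(4.0625) + f(4.1875) + f(4.3125) + ...].
Sum = 91.828125.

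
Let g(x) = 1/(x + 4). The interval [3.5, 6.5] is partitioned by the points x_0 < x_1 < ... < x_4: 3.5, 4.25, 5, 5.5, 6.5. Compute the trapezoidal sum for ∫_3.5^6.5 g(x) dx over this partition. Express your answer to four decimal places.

Subinterval widths: 0.75, 0.75, 0.5, 1.
g(3.5) = 2/15, g(4.25) = 4/33, g(5) = 1/9, g(5.5) = 2/19, g(6.5) = 2/21.
On each subinterval the trapezoid contributes (Δx_i/2)·[g(x_{i-1}) + g(x_i)].
Sum ≈ 0.3369.

0.3369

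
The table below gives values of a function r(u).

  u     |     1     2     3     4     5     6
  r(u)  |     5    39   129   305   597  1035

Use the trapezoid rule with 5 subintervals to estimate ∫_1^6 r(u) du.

1590

Δu = 1.
T_5 = (1/2)·[5 + 2·39 + 2·129 + 2·305 + 2·597 + 1035] = 1590.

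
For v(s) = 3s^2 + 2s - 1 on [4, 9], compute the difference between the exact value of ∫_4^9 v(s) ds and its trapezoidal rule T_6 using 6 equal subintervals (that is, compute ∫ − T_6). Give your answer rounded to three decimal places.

Exact integral: ∫_4^9 v(s) ds = 725.
T_6 ≈ 726.73611.
Error ≈ 725 − 726.73611 ≈ -1.736.

-1.736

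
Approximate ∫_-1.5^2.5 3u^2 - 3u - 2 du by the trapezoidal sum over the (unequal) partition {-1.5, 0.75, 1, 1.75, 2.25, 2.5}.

10.984375

Subinterval widths: 2.25, 0.25, 0.75, 0.5, 0.25.
f(-1.5) = 9.25, f(0.75) = -2.5625, f(1) = -2, f(1.75) = 1.9375, f(2.25) = 6.4375, f(2.5) = 9.25.
On each subinterval the trapezoid contributes (Δu_i/2)·[f(u_{i-1}) + f(u_i)].
Sum = 10.984375.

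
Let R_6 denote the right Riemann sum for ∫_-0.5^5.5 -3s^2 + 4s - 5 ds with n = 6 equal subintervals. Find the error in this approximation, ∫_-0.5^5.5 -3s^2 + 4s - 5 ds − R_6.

Exact integral: ∫_-0.5^5.5 f(s) ds = -136.5.
R_6 = -172.5.
Error = -136.5 − (-172.5) = 36.

36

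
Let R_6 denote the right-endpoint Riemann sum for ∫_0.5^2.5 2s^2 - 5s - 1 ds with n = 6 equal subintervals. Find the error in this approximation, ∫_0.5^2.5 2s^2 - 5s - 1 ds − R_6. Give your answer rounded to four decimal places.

-0.4074

Exact integral: ∫_0.5^2.5 f(s) ds ≈ -6.666667.
R_6 ≈ -6.259259.
Error ≈ -6.666667 − (-6.259259) ≈ -0.4074.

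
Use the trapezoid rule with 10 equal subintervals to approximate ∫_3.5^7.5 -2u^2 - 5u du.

-362.88

Δu = (7.5 − 3.5)/10 = 0.4.
f(3.5) = -42, f(3.9) = -49.92, f(4.3) = -58.48, f(4.7) = -67.68, f(5.1) = -77.52, f(5.5) = -88, f(5.9) = -99.12, f(6.3) = -110.88, f(6.7) = -123.28, f(7.1) = -136.32, f(7.5) = -150.
T_10 = (Δu/2)·[f(u_0) + 2f(u_1) + ... + 2f(u_{9}) + f(u_10)].
Sum = -362.88.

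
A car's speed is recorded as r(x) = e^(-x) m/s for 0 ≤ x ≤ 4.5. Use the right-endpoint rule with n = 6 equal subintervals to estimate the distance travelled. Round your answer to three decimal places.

Δx = (4.5 − 0)/6 = 0.75.
Right endpoints: 0.75, 1.5, 2.25, 3, 3.75, 4.5.
r(0.75) ≈ 0.472, r(1.5) ≈ 0.223, r(2.25) ≈ 0.105, r(3) ≈ 0.050, r(3.75) ≈ 0.024, r(4.5) ≈ 0.011.
Sum = Δx · [r(0.75) + r(1.5) + r(2.25) + ...].
Sum ≈ 0.664.

0.664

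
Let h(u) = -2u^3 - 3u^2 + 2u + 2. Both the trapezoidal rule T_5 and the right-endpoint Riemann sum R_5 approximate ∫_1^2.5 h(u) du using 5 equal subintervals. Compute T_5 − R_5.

T_5 = -25.71.
R_5 = -32.01.
T_5 − R_5 = 6.3.

6.3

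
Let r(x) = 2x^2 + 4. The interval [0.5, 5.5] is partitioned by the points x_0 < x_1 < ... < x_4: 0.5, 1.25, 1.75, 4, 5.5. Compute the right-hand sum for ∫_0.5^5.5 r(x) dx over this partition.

Subinterval widths: 0.75, 0.5, 2.25, 1.5.
Right endpoints: 1.25, 1.75, 4, 5.5.
r(1.25) = 7.125, r(1.75) = 10.125, r(4) = 36, r(5.5) = 64.5.
Sum = Σ Δx_i · r(x_i).
Sum = 188.15625.

188.15625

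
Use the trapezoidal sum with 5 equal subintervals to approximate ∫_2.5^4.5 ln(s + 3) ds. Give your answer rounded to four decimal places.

3.7350

Δs = (4.5 − 2.5)/5 = 0.4.
f(2.5) ≈ 1.7047, f(2.9) ≈ 1.7750, f(3.3) ≈ 1.8405, f(3.7) ≈ 1.9021, f(4.1) ≈ 1.9601, f(4.5) ≈ 2.0149.
T_5 = (Δs/2)·[f(s_0) + 2f(s_1) + ... + 2f(s_{4}) + f(s_5)].
Sum ≈ 3.7350.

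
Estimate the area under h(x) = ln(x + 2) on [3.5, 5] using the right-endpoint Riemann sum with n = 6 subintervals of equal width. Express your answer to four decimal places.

Δx = (5 − 3.5)/6 = 0.25.
Right endpoints: 3.75, 4, 4.25, 4.5, 4.75, 5.
h(3.75) ≈ 1.7492, h(4) ≈ 1.7918, h(4.25) ≈ 1.8326, h(4.5) ≈ 1.8718, h(4.75) ≈ 1.9095, h(5) ≈ 1.9459.
Sum = Δx · [h(3.75) + h(4) + h(4.25) + ...].
Sum ≈ 2.7752.

2.7752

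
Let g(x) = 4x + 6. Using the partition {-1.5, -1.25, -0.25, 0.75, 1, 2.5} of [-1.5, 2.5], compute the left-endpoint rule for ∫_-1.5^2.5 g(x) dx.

Subinterval widths: 0.25, 1, 1, 0.25, 1.5.
Left endpoints: -1.5, -1.25, -0.25, 0.75, 1.
g(-1.5) = 0, g(-1.25) = 1, g(-0.25) = 5, g(0.75) = 9, g(1) = 10.
Sum = Σ Δx_i · g(x_i).
Sum = 23.25.

23.25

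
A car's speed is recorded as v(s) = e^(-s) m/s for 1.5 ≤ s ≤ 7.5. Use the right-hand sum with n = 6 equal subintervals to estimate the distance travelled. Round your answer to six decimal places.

Δs = (7.5 − 1.5)/6 = 1.
Right endpoints: 2.5, 3.5, 4.5, 5.5, 6.5, 7.5.
v(2.5) ≈ 0.082085, v(3.5) ≈ 0.030197, v(4.5) ≈ 0.011109, v(5.5) ≈ 0.004087, v(6.5) ≈ 0.001503, v(7.5) ≈ 0.000553.
Sum = Δs · [v(2.5) + v(3.5) + v(4.5) + ...].
Sum ≈ 0.129535.

0.129535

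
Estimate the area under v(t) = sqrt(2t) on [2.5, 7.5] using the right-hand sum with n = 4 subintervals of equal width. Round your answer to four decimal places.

Δt = (7.5 − 2.5)/4 = 1.25.
Right endpoints: 3.75, 5, 6.25, 7.5.
v(3.75) ≈ 2.7386, v(5) ≈ 3.1623, v(6.25) ≈ 3.5355, v(7.5) ≈ 3.8730.
Sum = Δt · [v(3.75) + v(5) + v(6.25) + v(7.5)].
Sum ≈ 16.6368.

16.6368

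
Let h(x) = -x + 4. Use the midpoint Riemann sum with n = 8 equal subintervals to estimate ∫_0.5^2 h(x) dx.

4.125

Δx = (2 − 0.5)/8 = 0.1875.
Midpoints: 0.59375, 0.78125, 0.96875, 1.15625, 1.34375, 1.53125, 1.71875, 1.90625.
h(0.59375) = 3.40625, h(0.78125) = 3.21875, h(0.96875) = 3.03125, h(1.15625) = 2.84375, h(1.34375) = 2.65625, h(1.53125) = 2.46875, h(1.71875) = 2.28125, h(1.90625) = 2.09375.
Sum = Δx · [h(0.59375) + h(0.78125) + h(0.96875) + ...].
Sum = 4.125.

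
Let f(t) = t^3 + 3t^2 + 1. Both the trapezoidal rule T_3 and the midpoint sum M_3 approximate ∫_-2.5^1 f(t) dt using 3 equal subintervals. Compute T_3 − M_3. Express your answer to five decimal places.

T_3 ≈ 11.2048611.
M_3 ≈ 10.3116319.
T_3 − M_3 ≈ 0.89323.

0.89323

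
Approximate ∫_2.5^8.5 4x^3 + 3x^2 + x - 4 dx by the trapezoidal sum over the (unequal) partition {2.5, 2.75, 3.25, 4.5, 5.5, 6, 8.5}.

Subinterval widths: 0.25, 0.5, 1.25, 1, 0.5, 2.5.
f(2.5) = 79.75, f(2.75) = 104.625, f(3.25) = 168.25, f(4.5) = 425.75, f(5.5) = 757.75, f(6) = 974, f(8.5) = 2677.75.
On each subinterval the trapezoid contributes (Δx_i/2)·[f(x_{i-1}) + f(x_i)].
Sum = 6051.890625.

6051.890625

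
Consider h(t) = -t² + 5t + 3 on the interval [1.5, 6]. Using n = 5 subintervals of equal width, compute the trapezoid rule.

Δt = (6 − 1.5)/5 = 0.9.
h(1.5) = 8.25, h(2.4) = 9.24, h(3.3) = 8.61, h(4.2) = 6.36, h(5.1) = 2.49, h(6) = -3.
T_5 = (Δt/2)·[h(t_0) + 2h(t_1) + ... + 2h(t_{4}) + h(t_5)].
Sum = 26.3925.

26.3925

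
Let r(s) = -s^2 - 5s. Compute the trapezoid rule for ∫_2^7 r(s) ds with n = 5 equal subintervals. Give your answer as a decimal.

-225

Δs = (7 − 2)/5 = 1.
r(2) = -14, r(3) = -24, r(4) = -36, r(5) = -50, r(6) = -66, r(7) = -84.
T_5 = (Δs/2)·[r(s_0) + 2r(s_1) + ... + 2r(s_{4}) + r(s_5)].
Sum = -225.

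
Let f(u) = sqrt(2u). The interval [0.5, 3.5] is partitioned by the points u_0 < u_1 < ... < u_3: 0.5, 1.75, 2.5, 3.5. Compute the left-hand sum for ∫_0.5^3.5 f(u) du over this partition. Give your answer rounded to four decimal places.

Subinterval widths: 1.25, 0.75, 1.
Left endpoints: 0.5, 1.75, 2.5.
f(0.5) ≈ 1.0000, f(1.75) ≈ 1.8708, f(2.5) ≈ 2.2361.
Sum = Σ Δu_i · f(u_i).
Sum ≈ 4.8892.

4.8892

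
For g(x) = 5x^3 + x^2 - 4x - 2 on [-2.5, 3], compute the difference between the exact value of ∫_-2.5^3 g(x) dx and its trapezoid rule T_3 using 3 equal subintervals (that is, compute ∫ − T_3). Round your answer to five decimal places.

Exact integral: ∫_-2.5^3 g(x) dx ≈ 50.1302083.
T_3 ≈ 64.7650463.
Error ≈ 50.1302083 − 64.7650463 ≈ -14.63484.

-14.63484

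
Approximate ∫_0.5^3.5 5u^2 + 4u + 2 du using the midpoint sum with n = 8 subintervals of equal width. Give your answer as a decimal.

Δu = (3.5 − 0.5)/8 = 0.375.
Midpoints: 0.6875, 1.0625, 1.4375, 1.8125, 2.1875, 2.5625, 2.9375, 3.3125.
f(0.6875) = 7.11328125, f(1.0625) = 11.89453125, f(1.4375) = 18.08203125, f(1.8125) = 25.67578125, f(2.1875) = 34.67578125, f(2.5625) = 45.08203125, f(2.9375) = 56.89453125, f(3.3125) = 70.11328125.
Sum = Δu · [f(0.6875) + f(1.0625) + f(1.4375) + ...].
Sum = 101.07421875.

101.07421875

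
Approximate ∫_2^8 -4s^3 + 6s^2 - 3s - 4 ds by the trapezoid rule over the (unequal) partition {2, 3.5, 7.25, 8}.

-3721.359375

Subinterval widths: 1.5, 3.75, 0.75.
f(2) = -18, f(3.5) = -112.5, f(7.25) = -1234.6875, f(8) = -1692.
On each subinterval the trapezoid contributes (Δs_i/2)·[f(s_{i-1}) + f(s_i)].
Sum = -3721.359375.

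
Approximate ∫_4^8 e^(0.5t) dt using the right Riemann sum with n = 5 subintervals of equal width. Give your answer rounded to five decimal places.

Δt = (8 − 4)/5 = 0.8.
Right endpoints: 4.8, 5.6, 6.4, 7.2, 8.
f(4.8) ≈ 11.02318, f(5.6) ≈ 16.44465, f(6.4) ≈ 24.53253, f(7.2) ≈ 36.59823, f(8) ≈ 54.59815.
Sum = Δt · [f(4.8) + f(5.6) + f(6.4) + f(7.2) + f(8)].
Sum ≈ 114.55739.

114.55739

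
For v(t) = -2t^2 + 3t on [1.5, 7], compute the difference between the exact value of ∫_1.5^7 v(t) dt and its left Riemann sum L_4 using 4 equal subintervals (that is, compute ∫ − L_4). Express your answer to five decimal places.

Exact integral: ∫_1.5^7 v(t) dt ≈ -156.2916667.
L_4 = -106.8203125.
Error ≈ -156.2916667 − (-106.8203125) ≈ -49.47135.

-49.47135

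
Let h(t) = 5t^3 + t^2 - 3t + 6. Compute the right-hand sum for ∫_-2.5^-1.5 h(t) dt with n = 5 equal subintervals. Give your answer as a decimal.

-21.185

Δt = (-1.5 − (-2.5))/5 = 0.2.
Right endpoints: -2.3, -2.1, -1.9, -1.7, -1.5.
h(-2.3) = -42.645, h(-2.1) = -29.595, h(-1.9) = -18.985, h(-1.7) = -10.575, h(-1.5) = -4.125.
Sum = Δt · [h(-2.3) + h(-2.1) + h(-1.9) + h(-1.7) + h(-1.5)].
Sum = -21.185.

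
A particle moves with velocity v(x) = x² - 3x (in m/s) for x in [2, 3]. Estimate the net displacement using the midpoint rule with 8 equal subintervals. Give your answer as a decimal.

Δx = (3 − 2)/8 = 0.125.
Midpoints: 2.0625, 2.1875, 2.3125, 2.4375, 2.5625, 2.6875, 2.8125, 2.9375.
v(2.0625) = -1.93359375, v(2.1875) = -1.77734375, v(2.3125) = -1.58984375, v(2.4375) = -1.37109375, v(2.5625) = -1.12109375, v(2.6875) = -0.83984375, v(2.8125) = -0.52734375, v(2.9375) = -0.18359375.
Sum = Δx · [v(2.0625) + v(2.1875) + v(2.3125) + ...].
Sum = -1.16796875.

-1.16796875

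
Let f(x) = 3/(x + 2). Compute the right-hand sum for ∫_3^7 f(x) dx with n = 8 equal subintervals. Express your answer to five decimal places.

1.69842

Δx = (7 − 3)/8 = 0.5.
Right endpoints: 3.5, 4, 4.5, 5, 5.5, 6, 6.5, 7.
f(3.5) = 6/11, f(4) = 0.5, f(4.5) = 6/13, f(5) = 3/7, f(5.5) = 0.4, f(6) = 0.375, f(6.5) = 6/17, f(7) = 1/3.
Sum = Δx · [f(3.5) + f(4) + f(4.5) + ...].
Sum ≈ 1.69842.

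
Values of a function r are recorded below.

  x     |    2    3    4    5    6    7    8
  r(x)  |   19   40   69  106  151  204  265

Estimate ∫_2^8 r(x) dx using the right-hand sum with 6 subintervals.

835

Δx = 1.
Sum = 1·[40 + 69 + 106 + 151 + 204 + 265] = 835.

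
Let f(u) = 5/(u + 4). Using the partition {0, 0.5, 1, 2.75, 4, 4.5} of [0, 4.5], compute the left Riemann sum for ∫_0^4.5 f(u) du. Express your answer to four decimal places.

4.1690

Subinterval widths: 0.5, 0.5, 1.75, 1.25, 0.5.
Left endpoints: 0, 0.5, 1, 2.75, 4.
f(0) = 1.25, f(0.5) = 10/9, f(1) = 1, f(2.75) = 20/27, f(4) = 0.625.
Sum = Σ Δu_i · f(u_i).
Sum ≈ 4.1690.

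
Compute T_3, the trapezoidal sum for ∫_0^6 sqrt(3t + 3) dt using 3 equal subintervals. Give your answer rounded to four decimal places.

Δt = (6 − 0)/3 = 2.
f(0) ≈ 1.7321, f(2) ≈ 3.0000, f(4) ≈ 3.8730, f(6) ≈ 4.5826.
T_3 = (Δt/2)·[f(t_0) + 2f(t_1) + 2f(t_2) + f(t_3)].
Sum ≈ 20.0606.

20.0606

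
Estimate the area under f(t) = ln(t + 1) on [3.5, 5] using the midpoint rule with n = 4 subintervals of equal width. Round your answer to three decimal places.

2.483

Δt = (5 − 3.5)/4 = 0.375.
Midpoints: 3.6875, 4.0625, 4.4375, 4.8125.
f(3.6875) ≈ 1.545, f(4.0625) ≈ 1.622, f(4.4375) ≈ 1.693, f(4.8125) ≈ 1.760.
Sum = Δt · [f(3.6875) + f(4.0625) + f(4.4375) + f(4.8125)].
Sum ≈ 2.483.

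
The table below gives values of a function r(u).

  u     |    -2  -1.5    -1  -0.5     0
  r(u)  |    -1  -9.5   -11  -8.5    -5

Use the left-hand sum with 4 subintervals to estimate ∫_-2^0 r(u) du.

-15

Δu = 0.5.
Sum = 0.5·[(-1) + (-9.5) + (-11) + (-8.5)] = -15.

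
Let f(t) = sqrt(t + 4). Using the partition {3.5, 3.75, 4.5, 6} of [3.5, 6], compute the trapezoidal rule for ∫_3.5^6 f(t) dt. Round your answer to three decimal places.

7.386

Subinterval widths: 0.25, 0.75, 1.5.
f(3.5) ≈ 2.739, f(3.75) ≈ 2.784, f(4.5) ≈ 2.915, f(6) ≈ 3.162.
On each subinterval the trapezoid contributes (Δt_i/2)·[f(t_{i-1}) + f(t_i)].
Sum ≈ 7.386.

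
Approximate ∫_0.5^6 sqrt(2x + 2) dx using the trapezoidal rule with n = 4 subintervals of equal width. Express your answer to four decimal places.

15.6810

Δx = (6 − 0.5)/4 = 1.375.
f(0.5) ≈ 1.7321, f(1.875) ≈ 2.3979, f(3.25) ≈ 2.9155, f(4.625) ≈ 3.3541, f(6) ≈ 3.7417.
T_4 = (Δx/2)·[f(x_0) + 2f(x_1) + 2f(x_2) + 2f(x_3) + f(x_4)].
Sum ≈ 15.6810.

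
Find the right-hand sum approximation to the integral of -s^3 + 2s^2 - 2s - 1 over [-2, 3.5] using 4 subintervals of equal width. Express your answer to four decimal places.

-44.9775

Δs = (3.5 − (-2))/4 = 1.375.
Right endpoints: -0.625, 0.75, 2.125, 3.5.
f(-0.625) = 653/512, f(0.75) = -1.796875, f(2.125) = -2977/512, f(3.5) = -26.375.
Sum = Δs · [f(-0.625) + f(0.75) + f(2.125) + f(3.5)].
Sum ≈ -44.9775.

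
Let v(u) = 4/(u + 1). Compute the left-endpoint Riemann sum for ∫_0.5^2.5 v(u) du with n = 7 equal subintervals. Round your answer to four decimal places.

Δu = (2.5 − 0.5)/7 = 2/7.
Left endpoints: 0.5, 11/14, 15/14, 19/14, 23/14, 27/14, 31/14.
v(0.5) = 8/3, v(11/14) = 2.24, v(15/14) = 56/29, v(19/14) = 56/33, v(23/14) = 56/37, v(27/14) = 56/41, v(31/14) = 56/45.
Sum = Δu · [v(0.5) + v(11/14) + v(15/14) + ...].
Sum ≈ 3.6167.

3.6167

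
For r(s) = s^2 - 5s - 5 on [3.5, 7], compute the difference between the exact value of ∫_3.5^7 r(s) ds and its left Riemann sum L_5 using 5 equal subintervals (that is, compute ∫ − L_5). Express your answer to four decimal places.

Exact integral: ∫_3.5^7 r(s) ds ≈ -9.333333.
L_5 = -15.785.
Error ≈ -9.333333 − (-15.785) ≈ 6.4517.

6.4517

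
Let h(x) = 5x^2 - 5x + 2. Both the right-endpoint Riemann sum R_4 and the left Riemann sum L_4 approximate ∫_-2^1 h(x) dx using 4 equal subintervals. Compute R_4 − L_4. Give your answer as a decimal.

-22.5

R_4 = 18.65625.
L_4 = 41.15625.
R_4 − L_4 = -22.5.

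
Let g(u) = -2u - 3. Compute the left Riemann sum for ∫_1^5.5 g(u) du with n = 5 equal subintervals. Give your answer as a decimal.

Δu = (5.5 − 1)/5 = 0.9.
Left endpoints: 1, 1.9, 2.8, 3.7, 4.6.
g(1) = -5, g(1.9) = -6.8, g(2.8) = -8.6, g(3.7) = -10.4, g(4.6) = -12.2.
Sum = Δu · [g(1) + g(1.9) + g(2.8) + g(3.7) + g(4.6)].
Sum = -38.7.

-38.7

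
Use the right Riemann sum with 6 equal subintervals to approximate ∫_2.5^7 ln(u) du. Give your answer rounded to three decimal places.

Δu = (7 − 2.5)/6 = 0.75.
Right endpoints: 3.25, 4, 4.75, 5.5, 6.25, 7.
f(3.25) ≈ 1.179, f(4) ≈ 1.386, f(4.75) ≈ 1.558, f(5.5) ≈ 1.705, f(6.25) ≈ 1.833, f(7) ≈ 1.946.
Sum = Δu · [f(3.25) + f(4) + f(4.75) + ...].
Sum ≈ 7.205.

7.205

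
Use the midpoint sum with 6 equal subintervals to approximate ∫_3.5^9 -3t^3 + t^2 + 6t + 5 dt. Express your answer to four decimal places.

Δt = (9 − 3.5)/6 = 11/12.
Midpoints: 95/24, 4.875, 139/24, 161/24, 7.625, 205/24.
f(95/24) = -217565/1536, f(4.875) = -148253/512, f(139/24) = -2347883/4608, f(161/24) = -417489/512, f(7.625) = -625191/512, f(205/24) = -8019725/4608.
Sum = Δt · [f(95/24) + f(4.875) + f(139/24) + ...].
Sum ≈ -4324.4665.

-4324.4665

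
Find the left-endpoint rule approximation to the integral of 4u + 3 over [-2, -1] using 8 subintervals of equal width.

Δu = (-1 − (-2))/8 = 0.125.
Left endpoints: -2, -1.875, -1.75, -1.625, -1.5, -1.375, -1.25, -1.125.
f(-2) = -5, f(-1.875) = -4.5, f(-1.75) = -4, f(-1.625) = -3.5, f(-1.5) = -3, f(-1.375) = -2.5, f(-1.25) = -2, f(-1.125) = -1.5.
Sum = Δu · [f(-2) + f(-1.875) + f(-1.75) + ...].
Sum = -3.25.

-3.25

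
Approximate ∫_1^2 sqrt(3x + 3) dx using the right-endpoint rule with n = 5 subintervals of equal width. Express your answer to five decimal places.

2.78869

Δx = (2 − 1)/5 = 0.2.
Right endpoints: 1.2, 1.4, 1.6, 1.8, 2.
f(1.2) ≈ 2.56905, f(1.4) ≈ 2.68328, f(1.6) ≈ 2.79285, f(1.8) ≈ 2.89828, f(2) ≈ 3.00000.
Sum = Δx · [f(1.2) + f(1.4) + f(1.6) + f(1.8) + f(2)].
Sum ≈ 2.78869.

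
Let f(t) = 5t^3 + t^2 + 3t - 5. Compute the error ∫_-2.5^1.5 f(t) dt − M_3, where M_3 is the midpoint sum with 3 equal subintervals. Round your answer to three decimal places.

Exact integral: ∫_-2.5^1.5 f(t) dt ≈ -62.16667.
M_3 ≈ -58.31481.
Error ≈ -62.16667 − (-58.31481) ≈ -3.852.

-3.852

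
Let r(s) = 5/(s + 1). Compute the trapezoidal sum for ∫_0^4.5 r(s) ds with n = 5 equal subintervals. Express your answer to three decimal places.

8.829

Δs = (4.5 − 0)/5 = 0.9.
r(0) = 5, r(0.9) = 50/19, r(1.8) = 25/14, r(2.7) = 50/37, r(3.6) = 25/23, r(4.5) = 10/11.
T_5 = (Δs/2)·[r(s_0) + 2r(s_1) + ... + 2r(s_{4}) + r(s_5)].
Sum ≈ 8.829.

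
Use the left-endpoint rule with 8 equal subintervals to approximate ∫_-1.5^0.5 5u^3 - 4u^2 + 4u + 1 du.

-17.34375

Δu = (0.5 − (-1.5))/8 = 0.25.
Left endpoints: -1.5, -1.25, -1, -0.75, -0.5, -0.25, 0, 0.25.
f(-1.5) = -30.875, f(-1.25) = -20.015625, f(-1) = -12, f(-0.75) = -6.359375, f(-0.5) = -2.625, f(-0.25) = -0.328125, f(0) = 1, f(0.25) = 1.828125.
Sum = Δu · [f(-1.5) + f(-1.25) + f(-1) + ...].
Sum = -17.34375.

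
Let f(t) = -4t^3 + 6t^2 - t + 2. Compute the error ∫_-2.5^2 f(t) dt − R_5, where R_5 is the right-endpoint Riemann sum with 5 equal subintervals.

45.1575

Exact integral: ∫_-2.5^2 f(t) dt = 80.4375.
R_5 = 35.28.
Error = 80.4375 − 35.28 = 45.1575.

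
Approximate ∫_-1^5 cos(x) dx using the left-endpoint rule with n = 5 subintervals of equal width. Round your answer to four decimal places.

Δx = (5 − (-1))/5 = 1.2.
Left endpoints: -1, 0.2, 1.4, 2.6, 3.8.
f(-1) ≈ 0.5403, f(0.2) ≈ 0.9801, f(1.4) ≈ 0.1700, f(2.6) ≈ -0.8569, f(3.8) ≈ -0.7910.
Sum = Δx · [f(-1) + f(0.2) + f(1.4) + f(2.6) + f(3.8)].
Sum ≈ 0.0510.

0.0510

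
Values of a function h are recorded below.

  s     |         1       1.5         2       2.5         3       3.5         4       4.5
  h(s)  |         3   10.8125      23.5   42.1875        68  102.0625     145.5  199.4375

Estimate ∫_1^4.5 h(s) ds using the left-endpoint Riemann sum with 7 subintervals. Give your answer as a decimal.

Δs = 0.5.
Sum = 0.5·[3 + 10.8125 + 23.5 + 42.1875 + 68 + 102.0625 + 145.5] = 197.53125.

197.53125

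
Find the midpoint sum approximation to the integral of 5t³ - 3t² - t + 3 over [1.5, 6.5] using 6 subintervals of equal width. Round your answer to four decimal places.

1932.2569

Δt = (6.5 − 1.5)/6 = 5/6.
Midpoints: 23/12, 2.75, 43/12, 53/12, 5.25, 73/12.
f(23/12) = 43663/1728, f(2.75) = 81.546875, f(43/12) = 329963/1728, f(53/12) = 640813/1728, f(5.25) = 638.578125, f(73/12) = 1747913/1728.
Sum = Δt · [f(23/12) + f(2.75) + f(43/12) + ...].
Sum ≈ 1932.2569.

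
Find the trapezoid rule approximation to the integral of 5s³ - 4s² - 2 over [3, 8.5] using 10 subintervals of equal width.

Δs = (8.5 − 3)/10 = 0.55.
f(3) = 97, f(3.55) = 171.284375, f(4.1) = 275.365, f(4.65) = 414.233125, f(5.2) = 592.88, f(5.75) = 816.296875, f(6.3) = 1089.475, f(6.85) = 1417.405625, f(7.4) = 1805.08, f(7.95) = 2257.489375, f(8.5) = 2779.625.
T_10 = (Δs/2)·[f(s_0) + 2f(s_1) + ... + 2f(s_{9}) + f(s_10)].
Sum = 5652.80203125.

5652.80203125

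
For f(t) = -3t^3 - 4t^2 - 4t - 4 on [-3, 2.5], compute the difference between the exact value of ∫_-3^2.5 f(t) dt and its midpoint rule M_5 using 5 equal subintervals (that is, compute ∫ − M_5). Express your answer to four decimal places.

Exact integral: ∫_-3^2.5 f(t) dt ≈ -41.880208.
M_5 = -40.9096875.
Error ≈ -41.880208 − (-40.9096875) ≈ -0.9705.

-0.9705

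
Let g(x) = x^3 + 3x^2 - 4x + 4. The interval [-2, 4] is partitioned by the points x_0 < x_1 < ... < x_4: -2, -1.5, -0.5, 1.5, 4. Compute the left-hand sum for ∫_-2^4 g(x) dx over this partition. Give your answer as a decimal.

Subinterval widths: 0.5, 1, 2, 2.5.
Left endpoints: -2, -1.5, -0.5, 1.5.
g(-2) = 16, g(-1.5) = 13.375, g(-0.5) = 6.625, g(1.5) = 8.125.
Sum = Σ Δx_i · g(x_i).
Sum = 54.9375.

54.9375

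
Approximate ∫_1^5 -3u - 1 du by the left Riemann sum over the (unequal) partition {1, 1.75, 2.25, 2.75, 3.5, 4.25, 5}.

Subinterval widths: 0.75, 0.5, 0.5, 0.75, 0.75, 0.75.
Left endpoints: 1, 1.75, 2.25, 2.75, 3.5, 4.25.
f(1) = -4, f(1.75) = -6.25, f(2.25) = -7.75, f(2.75) = -9.25, f(3.5) = -11.5, f(4.25) = -13.75.
Sum = Σ Δu_i · f(u_i).
Sum = -35.875.

-35.875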